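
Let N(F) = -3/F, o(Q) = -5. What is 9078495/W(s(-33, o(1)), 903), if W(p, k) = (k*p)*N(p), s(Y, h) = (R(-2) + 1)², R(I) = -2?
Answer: -3026165/903 ≈ -3351.2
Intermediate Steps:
s(Y, h) = 1 (s(Y, h) = (-2 + 1)² = (-1)² = 1)
W(p, k) = -3*k (W(p, k) = (k*p)*(-3/p) = -3*k)
9078495/W(s(-33, o(1)), 903) = 9078495/((-3*903)) = 9078495/(-2709) = 9078495*(-1/2709) = -3026165/903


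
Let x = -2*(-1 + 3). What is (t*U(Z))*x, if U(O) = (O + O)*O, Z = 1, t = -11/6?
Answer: 44/3 ≈ 14.667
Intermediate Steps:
t = -11/6 (t = -11*⅙ = -11/6 ≈ -1.8333)
x = -4 (x = -2*2 = -4)
U(O) = 2*O² (U(O) = (2*O)*O = 2*O²)
(t*U(Z))*x = -11*1²/3*(-4) = -11/3*(-4) = 44/3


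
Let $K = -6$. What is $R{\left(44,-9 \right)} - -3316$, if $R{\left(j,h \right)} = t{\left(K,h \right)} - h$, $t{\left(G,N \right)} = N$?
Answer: $3316$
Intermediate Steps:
$R{\left(j,h \right)} = 0$ ($R{\left(j,h \right)} = h - h = 0$)
$R{\left(44,-9 \right)} - -3316 = 0 - -3316 = 0 + 3316 = 3316$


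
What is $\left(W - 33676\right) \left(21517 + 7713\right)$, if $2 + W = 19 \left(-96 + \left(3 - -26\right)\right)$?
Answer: $-1021617730$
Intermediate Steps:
$W = -1275$ ($W = -2 + 19 \left(-96 + \left(3 - -26\right)\right) = -2 + 19 \left(-96 + \left(3 + 26\right)\right) = -2 + 19 \left(-96 + 29\right) = -2 + 19 \left(-67\right) = -2 - 1273 = -1275$)
$\left(W - 33676\right) \left(21517 + 7713\right) = \left(-1275 - 33676\right) \left(21517 + 7713\right) = \left(-34951\right) 29230 = -1021617730$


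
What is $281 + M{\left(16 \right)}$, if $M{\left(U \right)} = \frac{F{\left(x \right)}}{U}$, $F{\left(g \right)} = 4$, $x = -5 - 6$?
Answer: $\frac{1125}{4} \approx 281.25$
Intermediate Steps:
$x = -11$ ($x = -5 - 6 = -11$)
$M{\left(U \right)} = \frac{4}{U}$
$281 + M{\left(16 \right)} = 281 + \frac{4}{16} = 281 + 4 \cdot \frac{1}{16} = 281 + \frac{1}{4} = \frac{1125}{4}$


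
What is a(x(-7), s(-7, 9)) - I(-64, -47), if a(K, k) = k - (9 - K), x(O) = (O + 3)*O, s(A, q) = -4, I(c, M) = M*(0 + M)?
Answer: -2194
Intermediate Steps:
I(c, M) = M² (I(c, M) = M*M = M²)
x(O) = O*(3 + O) (x(O) = (3 + O)*O = O*(3 + O))
a(K, k) = -9 + K + k (a(K, k) = k + (-9 + K) = -9 + K + k)
a(x(-7), s(-7, 9)) - I(-64, -47) = (-9 - 7*(3 - 7) - 4) - 1*(-47)² = (-9 - 7*(-4) - 4) - 1*2209 = (-9 + 28 - 4) - 2209 = 15 - 2209 = -2194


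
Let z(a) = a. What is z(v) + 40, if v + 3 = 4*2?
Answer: 45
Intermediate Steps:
v = 5 (v = -3 + 4*2 = -3 + 8 = 5)
z(v) + 40 = 5 + 40 = 45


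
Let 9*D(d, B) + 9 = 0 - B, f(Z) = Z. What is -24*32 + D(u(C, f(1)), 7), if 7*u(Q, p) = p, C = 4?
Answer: -6928/9 ≈ -769.78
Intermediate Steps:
u(Q, p) = p/7
D(d, B) = -1 - B/9 (D(d, B) = -1 + (0 - B)/9 = -1 + (-B)/9 = -1 - B/9)
-24*32 + D(u(C, f(1)), 7) = -24*32 + (-1 - 1/9*7) = -768 + (-1 - 7/9) = -768 - 16/9 = -6928/9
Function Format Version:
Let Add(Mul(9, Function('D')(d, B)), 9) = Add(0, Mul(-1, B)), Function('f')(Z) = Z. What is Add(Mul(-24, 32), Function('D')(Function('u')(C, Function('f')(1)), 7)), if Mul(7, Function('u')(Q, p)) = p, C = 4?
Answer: Rational(-6928, 9) ≈ -769.78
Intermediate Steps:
Function('u')(Q, p) = Mul(Rational(1, 7), p)
Function('D')(d, B) = Add(-1, Mul(Rational(-1, 9), B)) (Function('D')(d, B) = Add(-1, Mul(Rational(1, 9), Add(0, Mul(-1, B)))) = Add(-1, Mul(Rational(1, 9), Mul(-1, B))) = Add(-1, Mul(Rational(-1, 9), B)))
Add(Mul(-24, 32), Function('D')(Function('u')(C, Function('f')(1)), 7)) = Add(Mul(-24, 32), Add(-1, Mul(Rational(-1, 9), 7))) = Add(-768, Add(-1, Rational(-7, 9))) = Add(-768, Rational(-16, 9)) = Rational(-6928, 9)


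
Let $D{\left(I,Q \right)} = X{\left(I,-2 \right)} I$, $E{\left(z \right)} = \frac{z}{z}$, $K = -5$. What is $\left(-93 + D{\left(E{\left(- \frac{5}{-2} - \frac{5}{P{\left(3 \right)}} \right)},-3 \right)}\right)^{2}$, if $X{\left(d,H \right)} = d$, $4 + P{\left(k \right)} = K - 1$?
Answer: $8464$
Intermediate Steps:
$P{\left(k \right)} = -10$ ($P{\left(k \right)} = -4 - 6 = -10$)
$E{\left(z \right)} = 1$
$D{\left(I,Q \right)} = I^{2}$ ($D{\left(I,Q \right)} = I I = I^{2}$)
$\left(-93 + D{\left(E{\left(- \frac{5}{-2} - \frac{5}{P{\left(3 \right)}} \right)},-3 \right)}\right)^{2} = \left(-93 + 1^{2}\right)^{2} = \left(-93 + 1\right)^{2} = \left(-92\right)^{2} = 8464$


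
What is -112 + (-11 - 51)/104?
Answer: -5855/52 ≈ -112.60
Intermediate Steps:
-112 + (-11 - 51)/104 = -112 + (1/104)*(-62) = -112 - 31/52 = -5855/52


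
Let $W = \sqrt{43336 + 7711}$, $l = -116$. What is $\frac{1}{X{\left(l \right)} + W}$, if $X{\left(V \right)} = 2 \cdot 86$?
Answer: $- \frac{172}{21463} + \frac{\sqrt{51047}}{21463} \approx 0.002513$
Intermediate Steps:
$X{\left(V \right)} = 172$
$W = \sqrt{51047} \approx 225.94$
$\frac{1}{X{\left(l \right)} + W} = \frac{1}{172 + \sqrt{51047}}$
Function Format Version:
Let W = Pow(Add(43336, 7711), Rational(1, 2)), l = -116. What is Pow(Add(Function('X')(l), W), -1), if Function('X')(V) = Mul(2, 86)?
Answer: Add(Rational(-172, 21463), Mul(Rational(1, 21463), Pow(51047, Rational(1, 2)))) ≈ 0.0025130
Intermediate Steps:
Function('X')(V) = 172
W = Pow(51047, Rational(1, 2)) ≈ 225.94
Pow(Add(Function('X')(l), W), -1) = Pow(Add(172, Pow(51047, Rational(1, 2))), -1)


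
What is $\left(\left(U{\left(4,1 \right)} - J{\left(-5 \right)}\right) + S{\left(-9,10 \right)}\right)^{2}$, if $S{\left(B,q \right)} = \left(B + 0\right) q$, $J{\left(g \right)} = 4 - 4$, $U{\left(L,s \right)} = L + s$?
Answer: $7225$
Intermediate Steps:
$J{\left(g \right)} = 0$
$S{\left(B,q \right)} = B q$
$\left(\left(U{\left(4,1 \right)} - J{\left(-5 \right)}\right) + S{\left(-9,10 \right)}\right)^{2} = \left(\left(\left(4 + 1\right) - 0\right) - 90\right)^{2} = \left(\left(5 + 0\right) - 90\right)^{2} = \left(5 - 90\right)^{2} = \left(-85\right)^{2} = 7225$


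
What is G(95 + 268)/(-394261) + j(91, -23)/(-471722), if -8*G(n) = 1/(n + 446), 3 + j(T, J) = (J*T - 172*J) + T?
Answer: -2489141354935/601836416962312 ≈ -0.0041359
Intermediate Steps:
j(T, J) = -3 + T - 172*J + J*T (j(T, J) = -3 + ((J*T - 172*J) + T) = -3 + ((-172*J + J*T) + T) = -3 + (T - 172*J + J*T) = -3 + T - 172*J + J*T)
G(n) = -1/(8*(446 + n)) (G(n) = -1/(8*(n + 446)) = -1/(8*(446 + n)))
G(95 + 268)/(-394261) + j(91, -23)/(-471722) = -1/(3568 + 8*(95 + 268))/(-394261) + (-3 + 91 - 172*(-23) - 23*91)/(-471722) = -1/(3568 + 8*363)*(-1/394261) + (-3 + 91 + 3956 - 2093)*(-1/471722) = -1/(3568 + 2904)*(-1/394261) + 1951*(-1/471722) = -1/6472*(-1/394261) - 1951/471722 = 1/2551657192 - 1951/471722 = -2489141354935/601836416962312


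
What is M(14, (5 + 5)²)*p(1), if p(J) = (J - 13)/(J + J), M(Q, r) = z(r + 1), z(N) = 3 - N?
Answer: 588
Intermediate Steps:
M(Q, r) = 2 - r (M(Q, r) = 3 - (r + 1) = 3 - (1 + r) = 3 + (-1 - r) = 2 - r)
p(J) = (-13 + J)/(2*J) (p(J) = (-13 + J)/((2*J)) = (-13 + J)*(1/(2*J)) = (-13 + J)/(2*J))
M(14, (5 + 5)²)*p(1) = (2 - (5 + 5)²)*((½)*(-13 + 1)/1) = (2 - 1*10²)*((½)*1*(-12)) = (2 - 1*100)*(-6) = (2 - 100)*(-6) = -98*(-6) = 588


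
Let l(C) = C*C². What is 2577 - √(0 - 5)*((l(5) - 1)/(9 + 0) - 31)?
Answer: 2577 + 155*I*√5/9 ≈ 2577.0 + 38.51*I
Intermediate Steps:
l(C) = C³
2577 - √(0 - 5)*((l(5) - 1)/(9 + 0) - 31) = 2577 - √(0 - 5)*((5³ - 1)/(9 + 0) - 31) = 2577 - √(-5)*((125 - 1)/9 - 31) = 2577 - I*√5*(124*(⅑) - 31) = 2577 - I*√5*(124/9 - 31) = 2577 - I*√5*(-155)/9 = 2577 - (-155)*I*√5/9 = 2577 + 155*I*√5/9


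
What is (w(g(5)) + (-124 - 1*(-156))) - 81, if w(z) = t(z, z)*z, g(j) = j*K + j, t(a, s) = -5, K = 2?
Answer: -124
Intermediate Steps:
g(j) = 3*j (g(j) = j*2 + j = 2*j + j = 3*j)
w(z) = -5*z
(w(g(5)) + (-124 - 1*(-156))) - 81 = (-15*5 + (-124 - 1*(-156))) - 81 = (-5*15 + (-124 + 156)) - 81 = (-75 + 32) - 81 = -43 - 81 = -124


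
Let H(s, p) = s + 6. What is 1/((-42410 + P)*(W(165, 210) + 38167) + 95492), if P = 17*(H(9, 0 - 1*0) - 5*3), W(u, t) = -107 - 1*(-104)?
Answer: -1/1618439748 ≈ -6.1788e-10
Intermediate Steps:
H(s, p) = 6 + s
W(u, t) = -3 (W(u, t) = -107 + 104 = -3)
P = 0 (P = 17*((6 + 9) - 5*3) = 17*(15 - 15) = 17*0 = 0)
1/((-42410 + P)*(W(165, 210) + 38167) + 95492) = 1/((-42410 + 0)*(-3 + 38167) + 95492) = 1/(-42410*38164 + 95492) = 1/(-1618535240 + 95492) = 1/(-1618439748) = -1/1618439748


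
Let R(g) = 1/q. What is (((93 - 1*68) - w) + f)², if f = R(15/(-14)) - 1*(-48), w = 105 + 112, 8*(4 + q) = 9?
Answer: 11022400/529 ≈ 20836.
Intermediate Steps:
q = -23/8 (q = -4 + (⅛)*9 = -4 + 9/8 = -23/8 ≈ -2.8750)
w = 217
R(g) = -8/23 (R(g) = 1/(-23/8) = -8/23)
f = 1096/23 (f = -8/23 - 1*(-48) = -8/23 + 48 = 1096/23 ≈ 47.652)
(((93 - 1*68) - w) + f)² = (((93 - 1*68) - 1*217) + 1096/23)² = (((93 - 68) - 217) + 1096/23)² = ((25 - 217) + 1096/23)² = (-192 + 1096/23)² = (-3320/23)² = 11022400/529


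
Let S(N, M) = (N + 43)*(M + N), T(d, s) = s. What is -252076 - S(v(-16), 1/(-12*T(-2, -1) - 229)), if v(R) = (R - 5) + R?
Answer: -54652312/217 ≈ -2.5185e+5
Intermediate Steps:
v(R) = -5 + 2*R (v(R) = (-5 + R) + R = -5 + 2*R)
S(N, M) = (43 + N)*(M + N)
-252076 - S(v(-16), 1/(-12*T(-2, -1) - 229)) = -252076 - ((-5 + 2*(-16))² + 43/(-12*(-1) - 229) + 43*(-5 + 2*(-16)) + (-5 + 2*(-16))/(-12*(-1) - 229)) = -252076 - ((-5 - 32)² + 43/(12 - 229) + 43*(-5 - 32) + (-5 - 32)/(12 - 229)) = -252076 - ((-37)² + 43/(-217) + 43*(-37) - 37/(-217)) = -252076 - (1369 + 43*(-1/217) - 1591 - 1/217*(-37)) = -252076 - (1369 - 43/217 - 1591 + 37/217) = -252076 - 1*(-48180/217) = -252076 + 48180/217 = -54652312/217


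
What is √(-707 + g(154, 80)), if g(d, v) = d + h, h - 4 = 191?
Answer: I*√358 ≈ 18.921*I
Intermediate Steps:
h = 195 (h = 4 + 191 = 195)
g(d, v) = 195 + d (g(d, v) = d + 195 = 195 + d)
√(-707 + g(154, 80)) = √(-707 + (195 + 154)) = √(-707 + 349) = √(-358) = I*√358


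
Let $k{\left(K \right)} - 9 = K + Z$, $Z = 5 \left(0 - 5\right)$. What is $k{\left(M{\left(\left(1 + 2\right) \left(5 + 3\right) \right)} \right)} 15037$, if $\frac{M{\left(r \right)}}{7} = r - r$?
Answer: $-240592$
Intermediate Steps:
$M{\left(r \right)} = 0$ ($M{\left(r \right)} = 7 \left(r - r\right) = 7 \cdot 0 = 0$)
$Z = -25$ ($Z = 5 \left(-5\right) = -25$)
$k{\left(K \right)} = -16 + K$ ($k{\left(K \right)} = 9 + \left(K - 25\right) = 9 + \left(-25 + K\right) = -16 + K$)
$k{\left(M{\left(\left(1 + 2\right) \left(5 + 3\right) \right)} \right)} 15037 = \left(-16 + 0\right) 15037 = \left(-16\right) 15037 = -240592$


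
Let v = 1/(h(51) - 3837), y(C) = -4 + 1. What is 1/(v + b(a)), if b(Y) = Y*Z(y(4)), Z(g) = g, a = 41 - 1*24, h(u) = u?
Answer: -3786/193087 ≈ -0.019608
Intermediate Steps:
y(C) = -3
a = 17 (a = 41 - 24 = 17)
v = -1/3786 (v = 1/(51 - 3837) = 1/(-3786) = -1/3786 ≈ -0.00026413)
b(Y) = -3*Y (b(Y) = Y*(-3) = -3*Y)
1/(v + b(a)) = 1/(-1/3786 - 3*17) = 1/(-1/3786 - 51) = 1/(-193087/3786) = -3786/193087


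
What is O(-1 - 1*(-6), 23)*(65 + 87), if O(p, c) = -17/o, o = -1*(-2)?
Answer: -1292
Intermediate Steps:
o = 2
O(p, c) = -17/2
O(-1 - 1*(-6), 23)*(65 + 87) = -17*(65 + 87)/2 = -17/2*152 = -1292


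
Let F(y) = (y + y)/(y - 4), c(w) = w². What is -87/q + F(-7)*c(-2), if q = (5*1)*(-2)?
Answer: 1517/110 ≈ 13.791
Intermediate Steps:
q = -10 (q = 5*(-2) = -10)
F(y) = 2*y/(-4 + y) (F(y) = (2*y)/(-4 + y) = 2*y/(-4 + y))
-87/q + F(-7)*c(-2) = -87/(-10) + (2*(-7)/(-4 - 7))*(-2)² = -87*(-⅒) + (2*(-7)/(-11))*4 = 87/10 + (2*(-7)*(-1/11))*4 = 87/10 + (14/11)*4 = 87/10 + 56/11 = 1517/110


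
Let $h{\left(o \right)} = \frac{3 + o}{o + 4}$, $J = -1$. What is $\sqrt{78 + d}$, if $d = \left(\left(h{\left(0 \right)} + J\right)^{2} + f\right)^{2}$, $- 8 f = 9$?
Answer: $\frac{\sqrt{20257}}{16} \approx 8.8954$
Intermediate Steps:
$h{\left(o \right)} = \frac{3 + o}{4 + o}$
$f = - \frac{9}{8}$ ($f = \left(- \frac{1}{8}\right) 9 = - \frac{9}{8} \approx -1.125$)
$d = \frac{289}{256}$ ($d = \left(\left(\frac{3 + 0}{4 + 0} - 1\right)^{2} - \frac{9}{8}\right)^{2} = \left(\left(\frac{1}{4} \cdot 3 - 1\right)^{2} - \frac{9}{8}\right)^{2} = \left(\left(\frac{3}{4} - 1\right)^{2} - \frac{9}{8}\right)^{2} = \left(\left(- \frac{1}{4}\right)^{2} - \frac{9}{8}\right)^{2} = \left(\frac{1}{16} - \frac{9}{8}\right)^{2} = \left(- \frac{17}{16}\right)^{2} = \frac{289}{256} \approx 1.1289$)
$\sqrt{78 + d} = \sqrt{78 + \frac{289}{256}} = \sqrt{\frac{20257}{256}} = \frac{\sqrt{20257}}{16}$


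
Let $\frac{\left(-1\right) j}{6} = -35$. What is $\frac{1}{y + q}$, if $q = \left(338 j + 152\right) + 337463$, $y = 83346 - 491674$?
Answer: $\frac{1}{267} \approx 0.0037453$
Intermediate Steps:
$j = 210$ ($j = \left(-6\right) \left(-35\right) = 210$)
$y = -408328$
$q = 408595$ ($q = \left(338 \cdot 210 + 152\right) + 337463 = \left(70980 + 152\right) + 337463 = 71132 + 337463 = 408595$)
$\frac{1}{y + q} = \frac{1}{-408328 + 408595} = \frac{1}{267}$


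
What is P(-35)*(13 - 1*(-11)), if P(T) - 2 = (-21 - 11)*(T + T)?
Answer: 53808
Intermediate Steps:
P(T) = 2 - 64*T (P(T) = 2 + (-21 - 11)*(T + T) = 2 - 64*T)
P(-35)*(13 - 1*(-11)) = (2 - 64*(-35))*(13 - 1*(-11)) = (2 + 2240)*(13 + 11) = 2242*24 = 53808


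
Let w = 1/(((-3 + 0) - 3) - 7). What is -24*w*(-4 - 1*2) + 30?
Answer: 246/13 ≈ 18.923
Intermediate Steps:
w = -1/13 (w = 1/((-3 - 3) - 7) = 1/(-6 - 7) = 1/(-13) = -1/13 ≈ -0.076923)
-24*w*(-4 - 1*2) + 30 = -(-24)*(-4 - 1*2)/13 + 30 = -(-24)*(-4 - 2)/13 + 30 = -(-24)*(-6)/13 + 30 = -24*6/13 + 30 = -144/13 + 30 = 246/13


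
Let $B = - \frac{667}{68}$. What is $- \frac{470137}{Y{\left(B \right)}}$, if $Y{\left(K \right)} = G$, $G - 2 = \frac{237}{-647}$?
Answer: $- \frac{304178639}{1057} \approx -2.8778 \cdot 10^{5}$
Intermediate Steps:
$B = - \frac{667}{68}$ ($B = \left(-667\right) \frac{1}{68} = - \frac{667}{68} \approx -9.8088$)
$G = \frac{1057}{647}$ ($G = 2 + \frac{237}{-647} = 2 + 237 \left(- \frac{1}{647}\right) = 2 - \frac{237}{647} = \frac{1057}{647} \approx 1.6337$)
$Y{\left(K \right)} = \frac{1057}{647}$
$- \frac{470137}{Y{\left(B \right)}} = - \frac{470137}{\frac{1057}{647}} = \left(-470137\right) \frac{647}{1057} = - \frac{304178639}{1057}$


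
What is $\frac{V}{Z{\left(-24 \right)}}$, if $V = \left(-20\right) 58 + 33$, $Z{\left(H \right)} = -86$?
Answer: $\frac{1127}{86} \approx 13.105$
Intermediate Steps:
$V = -1127$ ($V = -1160 + 33 = -1127$)
$\frac{V}{Z{\left(-24 \right)}} = - \frac{1127}{-86} = \left(-1127\right) \left(- \frac{1}{86}\right) = \frac{1127}{86}$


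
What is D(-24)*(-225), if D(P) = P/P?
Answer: -225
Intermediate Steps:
D(P) = 1
D(-24)*(-225) = 1*(-225) = -225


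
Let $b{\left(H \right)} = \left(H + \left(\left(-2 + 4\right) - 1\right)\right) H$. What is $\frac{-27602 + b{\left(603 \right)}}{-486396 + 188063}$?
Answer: $- \frac{336610}{298333} \approx -1.1283$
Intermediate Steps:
$b{\left(H \right)} = H \left(1 + H\right)$ ($b{\left(H \right)} = \left(H + \left(2 - 1\right)\right) H = \left(H + 1\right) H = \left(1 + H\right) H = H \left(1 + H\right)$)
$\frac{-27602 + b{\left(603 \right)}}{-486396 + 188063} = \frac{-27602 + 603 \left(1 + 603\right)}{-486396 + 188063} = \frac{-27602 + 603 \cdot 604}{-298333} = \left(-27602 + 364212\right) \left(- \frac{1}{298333}\right) = 336610 \left(- \frac{1}{298333}\right) = - \frac{336610}{298333}$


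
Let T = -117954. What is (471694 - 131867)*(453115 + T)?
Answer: 113896757147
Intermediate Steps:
(471694 - 131867)*(453115 + T) = (471694 - 131867)*(453115 - 117954) = 339827*335161 = 113896757147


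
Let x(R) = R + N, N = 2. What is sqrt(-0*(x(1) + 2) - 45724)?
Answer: 2*I*sqrt(11431) ≈ 213.83*I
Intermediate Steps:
x(R) = 2 + R (x(R) = R + 2 = 2 + R)
sqrt(-0*(x(1) + 2) - 45724) = sqrt(-0*((2 + 1) + 2) - 45724) = sqrt(-0*(3 + 2) - 45724) = sqrt(-0*5 - 45724) = sqrt(-339*0 - 45724) = sqrt(0 - 45724) = sqrt(-45724) = 2*I*sqrt(11431)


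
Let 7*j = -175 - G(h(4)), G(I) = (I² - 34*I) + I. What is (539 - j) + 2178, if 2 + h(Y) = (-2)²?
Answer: 19132/7 ≈ 2733.1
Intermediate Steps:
h(Y) = 2 (h(Y) = -2 + (-2)² = -2 + 4 = 2)
G(I) = I² - 33*I
j = -113/7 (j = (-175 - 2*(-33 + 2))/7 = (-175 - 2*(-31))/7 = (-175 - 1*(-62))/7 = (-175 + 62)/7 = (⅐)*(-113) = -113/7 ≈ -16.143)
(539 - j) + 2178 = (539 - 1*(-113/7)) + 2178 = (539 + 113/7) + 2178 = 3886/7 + 2178 = 19132/7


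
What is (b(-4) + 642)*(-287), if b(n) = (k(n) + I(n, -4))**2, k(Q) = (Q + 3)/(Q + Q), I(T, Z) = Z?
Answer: -12068063/64 ≈ -1.8856e+5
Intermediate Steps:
k(Q) = (3 + Q)/(2*Q) (k(Q) = (3 + Q)/((2*Q)) = (3 + Q)*(1/(2*Q)) = (3 + Q)/(2*Q))
b(n) = (-4 + (3 + n)/(2*n))**2 (b(n) = ((3 + n)/(2*n) - 4)**2 = (-4 + (3 + n)/(2*n))**2)
(b(-4) + 642)*(-287) = ((1/4)*(-3 + 7*(-4))**2/(-4)**2 + 642)*(-287) = ((1/4)*(1/16)*(-3 - 28)**2 + 642)*(-287) = ((1/4)*(1/16)*(-31)**2 + 642)*(-287) = ((1/4)*(1/16)*961 + 642)*(-287) = (961/64 + 642)*(-287) = (42049/64)*(-287) = -12068063/64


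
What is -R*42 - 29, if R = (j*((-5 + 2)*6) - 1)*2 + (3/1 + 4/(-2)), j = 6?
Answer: 9085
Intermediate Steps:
R = -217 (R = (6*((-5 + 2)*6) - 1)*2 + (3/1 + 4/(-2)) = (6*(-3*6) - 1)*2 + (3*1 + 4*(-½)) = (6*(-18) - 1)*2 + (3 - 2) = (-108 - 1)*2 + 1 = -109*2 + 1 = -218 + 1 = -217)
-R*42 - 29 = -1*(-217)*42 - 29 = 217*42 - 29 = 9114 - 29 = 9085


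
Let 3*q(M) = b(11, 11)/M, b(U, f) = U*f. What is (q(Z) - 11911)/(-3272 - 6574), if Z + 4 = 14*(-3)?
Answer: 1643839/1358748 ≈ 1.2098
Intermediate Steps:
Z = -46 (Z = -4 + 14*(-3) = -4 - 42 = -46)
q(M) = 121/(3*M) (q(M) = ((11*11)/M)/3 = (121/M)/3 = 121/(3*M))
(q(Z) - 11911)/(-3272 - 6574) = ((121/3)/(-46) - 11911)/(-3272 - 6574) = ((121/3)*(-1/46) - 11911)/(-9846) = (-121/138 - 11911)*(-1/9846) = -1643839/138*(-1/9846) = 1643839/1358748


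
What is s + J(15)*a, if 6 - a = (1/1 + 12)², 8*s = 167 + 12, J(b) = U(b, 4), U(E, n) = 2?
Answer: -2429/8 ≈ -303.63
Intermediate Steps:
J(b) = 2
s = 179/8 (s = (167 + 12)/8 = (⅛)*179 = 179/8 ≈ 22.375)
a = -163 (a = 6 - (1/1 + 12)² = 6 - (1 + 12)² = 6 - 1*13² = 6 - 1*169 = 6 - 169 = -163)
s + J(15)*a = 179/8 + 2*(-163) = 179/8 - 326 = -2429/8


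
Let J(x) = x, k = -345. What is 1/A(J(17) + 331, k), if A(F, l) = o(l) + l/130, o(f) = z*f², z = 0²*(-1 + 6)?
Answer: -26/69 ≈ -0.37681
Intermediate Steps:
z = 0 (z = 0*5 = 0)
o(f) = 0 (o(f) = 0*f² = 0)
A(F, l) = l/130 (A(F, l) = 0 + l/130 = l/130)
1/A(J(17) + 331, k) = 1/((1/130)*(-345)) = 1/(-69/26) = -26/69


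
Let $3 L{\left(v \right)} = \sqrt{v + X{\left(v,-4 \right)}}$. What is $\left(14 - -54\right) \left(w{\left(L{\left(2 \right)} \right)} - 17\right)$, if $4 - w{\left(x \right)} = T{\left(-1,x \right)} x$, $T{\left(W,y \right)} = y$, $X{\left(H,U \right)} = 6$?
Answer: $- \frac{8500}{9} \approx -944.44$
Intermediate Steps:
$L{\left(v \right)} = \frac{\sqrt{6 + v}}{3}$ ($L{\left(v \right)} = \frac{\sqrt{v + 6}}{3} = \frac{\sqrt{6 + v}}{3}$)
$w{\left(x \right)} = 4 - x^{2}$ ($w{\left(x \right)} = 4 - x x = 4 - x^{2}$)
$\left(14 - -54\right) \left(w{\left(L{\left(2 \right)} \right)} - 17\right) = \left(14 - -54\right) \left(\left(4 - \left(\frac{\sqrt{6 + 2}}{3}\right)^{2}\right) - 17\right) = \left(14 + 54\right) \left(\left(4 - \left(\frac{\sqrt{8}}{3}\right)^{2}\right) - 17\right) = 68 \left(\left(4 - \left(\frac{2 \sqrt{2}}{3}\right)^{2}\right) - 17\right) = 68 \left(\left(4 - \frac{8}{9}\right) - 17\right) = 68 \left(\frac{28}{9} - 17\right) = 68 \left(- \frac{125}{9}\right) = - \frac{8500}{9}$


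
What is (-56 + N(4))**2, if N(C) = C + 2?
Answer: 2500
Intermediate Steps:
N(C) = 2 + C
(-56 + N(4))**2 = (-56 + (2 + 4))**2 = (-56 + 6)**2 = (-50)**2 = 2500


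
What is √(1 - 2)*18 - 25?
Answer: -25 + 18*I ≈ -25.0 + 18.0*I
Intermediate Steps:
√(1 - 2)*18 - 25 = √(-1)*18 - 25 = I*18 - 25 = 18*I - 25 = -25 + 18*I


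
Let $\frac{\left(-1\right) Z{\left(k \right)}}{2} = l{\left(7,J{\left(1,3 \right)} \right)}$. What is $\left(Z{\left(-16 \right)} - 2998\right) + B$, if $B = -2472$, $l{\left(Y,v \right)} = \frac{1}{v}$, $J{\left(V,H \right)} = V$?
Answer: $-5472$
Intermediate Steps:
$Z{\left(k \right)} = -2$ ($Z{\left(k \right)} = - \frac{2}{1} = \left(-2\right) 1 = -2$)
$\left(Z{\left(-16 \right)} - 2998\right) + B = \left(-2 - 2998\right) - 2472 = -3000 - 2472 = -5472$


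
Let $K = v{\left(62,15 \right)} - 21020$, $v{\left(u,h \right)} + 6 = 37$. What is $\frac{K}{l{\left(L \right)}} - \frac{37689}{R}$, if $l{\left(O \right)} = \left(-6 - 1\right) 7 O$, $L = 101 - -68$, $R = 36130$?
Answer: $\frac{446229961}{299192530} \approx 1.4914$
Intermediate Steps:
$v{\left(u,h \right)} = 31$ ($v{\left(u,h \right)} = -6 + 37 = 31$)
$L = 169$ ($L = 101 + 68 = 169$)
$K = -20989$ ($K = 31 - 21020 = -20989$)
$l{\left(O \right)} = - 49 O$ ($l{\left(O \right)} = \left(-7\right) 7 O = - 49 O$)
$\frac{K}{l{\left(L \right)}} - \frac{37689}{R} = - \frac{20989}{\left(-49\right) 169} - \frac{37689}{36130} = - \frac{20989}{-8281} - \frac{37689}{36130} = \left(-20989\right) \left(- \frac{1}{8281}\right) - \frac{37689}{36130} = \frac{20989}{8281} - \frac{37689}{36130} = \frac{446229961}{299192530}$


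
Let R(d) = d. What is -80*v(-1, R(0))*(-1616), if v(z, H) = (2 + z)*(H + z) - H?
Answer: -129280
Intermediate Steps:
v(z, H) = -H + (2 + z)*(H + z)
-80*v(-1, R(0))*(-1616) = -80*(0 + (-1)² + 2*(-1) + 0*(-1))*(-1616) = -80*(0 + 1 - 2 + 0)*(-1616) = -80*(-1)*(-1616) = 80*(-1616) = -129280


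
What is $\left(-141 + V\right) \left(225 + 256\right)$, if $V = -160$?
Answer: $-144781$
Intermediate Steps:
$\left(-141 + V\right) \left(225 + 256\right) = \left(-141 - 160\right) \left(225 + 256\right) = \left(-301\right) 481 = -144781$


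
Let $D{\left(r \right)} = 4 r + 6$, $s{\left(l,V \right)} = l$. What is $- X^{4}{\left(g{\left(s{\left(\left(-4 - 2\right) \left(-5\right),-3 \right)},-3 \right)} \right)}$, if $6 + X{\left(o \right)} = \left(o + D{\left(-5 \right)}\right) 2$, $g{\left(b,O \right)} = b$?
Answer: $-456976$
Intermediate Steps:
$D{\left(r \right)} = 6 + 4 r$
$X{\left(o \right)} = -34 + 2 o$ ($X{\left(o \right)} = -6 + \left(o + \left(6 + 4 \left(-5\right)\right)\right) 2 = -6 + \left(o + \left(6 - 20\right)\right) 2 = -6 + \left(o - 14\right) 2 = -6 + \left(-14 + o\right) 2 = -6 + \left(-28 + 2 o\right) = -34 + 2 o$)
$- X^{4}{\left(g{\left(s{\left(\left(-4 - 2\right) \left(-5\right),-3 \right)},-3 \right)} \right)} = - \left(-34 + 2 \left(-4 - 2\right) \left(-5\right)\right)^{4} = - \left(-34 + 2 \left(\left(-6\right) \left(-5\right)\right)\right)^{4} = - \left(-34 + 2 \cdot 30\right)^{4} = - \left(-34 + 60\right)^{4} = - 26^{4} = \left(-1\right) 456976 = -456976$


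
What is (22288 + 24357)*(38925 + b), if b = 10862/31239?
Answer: 56719803966365/31239 ≈ 1.8157e+9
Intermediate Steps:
b = 10862/31239 (b = 10862*(1/31239) = 10862/31239 ≈ 0.34771)
(22288 + 24357)*(38925 + b) = (22288 + 24357)*(38925 + 10862/31239) = 46645*(1215988937/31239) = 56719803966365/31239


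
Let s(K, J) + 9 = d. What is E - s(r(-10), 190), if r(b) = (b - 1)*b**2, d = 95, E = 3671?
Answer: 3585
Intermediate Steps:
r(b) = b**2*(-1 + b) (r(b) = (-1 + b)*b**2 = b**2*(-1 + b))
s(K, J) = 86 (s(K, J) = -9 + 95 = 86)
E - s(r(-10), 190) = 3671 - 1*86 = 3671 - 86 = 3585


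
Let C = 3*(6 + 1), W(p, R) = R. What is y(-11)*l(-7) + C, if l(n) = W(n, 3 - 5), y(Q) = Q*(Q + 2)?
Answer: -177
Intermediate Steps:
y(Q) = Q*(2 + Q)
l(n) = -2 (l(n) = 3 - 5 = -2)
C = 21 (C = 3*7 = 21)
y(-11)*l(-7) + C = -11*(2 - 11)*(-2) + 21 = -11*(-9)*(-2) + 21 = 99*(-2) + 21 = -198 + 21 = -177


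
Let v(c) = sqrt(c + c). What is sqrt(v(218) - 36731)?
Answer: sqrt(-36731 + 2*sqrt(109)) ≈ 191.6*I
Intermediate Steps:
v(c) = sqrt(2)*sqrt(c) (v(c) = sqrt(2*c) = sqrt(2)*sqrt(c))
sqrt(v(218) - 36731) = sqrt(sqrt(2)*sqrt(218) - 36731) = sqrt(2*sqrt(109) - 36731) = sqrt(-36731 + 2*sqrt(109))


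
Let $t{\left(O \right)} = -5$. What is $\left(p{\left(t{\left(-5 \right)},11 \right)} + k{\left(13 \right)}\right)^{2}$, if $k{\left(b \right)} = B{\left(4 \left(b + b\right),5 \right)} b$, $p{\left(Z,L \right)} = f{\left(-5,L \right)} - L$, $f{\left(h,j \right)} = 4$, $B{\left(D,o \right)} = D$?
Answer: $1809025$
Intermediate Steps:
$p{\left(Z,L \right)} = 4 - L$
$k{\left(b \right)} = 8 b^{2}$ ($k{\left(b \right)} = 4 \left(b + b\right) b = 4 \cdot 2 b b = 8 b b = 8 b^{2}$)
$\left(p{\left(t{\left(-5 \right)},11 \right)} + k{\left(13 \right)}\right)^{2} = \left(\left(4 - 11\right) + 8 \cdot 13^{2}\right)^{2} = \left(\left(4 - 11\right) + 8 \cdot 169\right)^{2} = \left(-7 + 1352\right)^{2} = 1345^{2} = 1809025$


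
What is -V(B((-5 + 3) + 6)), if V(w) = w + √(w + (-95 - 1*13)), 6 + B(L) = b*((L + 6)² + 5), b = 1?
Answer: -99 - 3*I ≈ -99.0 - 3.0*I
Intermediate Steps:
B(L) = -1 + (6 + L)² (B(L) = -6 + 1*((L + 6)² + 5) = -6 + 1*((6 + L)² + 5) = -6 + 1*(5 + (6 + L)²) = -6 + (5 + (6 + L)²) = -1 + (6 + L)²)
V(w) = w + √(-108 + w) (V(w) = w + √(w + (-95 - 13)) = w + √(w - 108) = w + √(-108 + w))
-V(B((-5 + 3) + 6)) = -((-1 + (6 + ((-5 + 3) + 6))²) + √(-108 + (-1 + (6 + ((-5 + 3) + 6))²))) = -((-1 + (6 + (-2 + 6))²) + √(-108 + (-1 + (6 + (-2 + 6))²))) = -((-1 + (6 + 4)²) + √(-108 + (-1 + (6 + 4)²))) = -((-1 + 10²) + √(-108 + (-1 + 10²))) = -((-1 + 100) + √(-108 + (-1 + 100))) = -(99 + √(-108 + 99)) = -(99 + √(-9)) = -(99 + 3*I) = -99 - 3*I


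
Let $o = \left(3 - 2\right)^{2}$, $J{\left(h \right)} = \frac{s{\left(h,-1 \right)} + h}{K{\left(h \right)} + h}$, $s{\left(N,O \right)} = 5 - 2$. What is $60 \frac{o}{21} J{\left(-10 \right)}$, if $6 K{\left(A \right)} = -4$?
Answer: $\frac{15}{8} \approx 1.875$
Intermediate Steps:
$s{\left(N,O \right)} = 3$ ($s{\left(N,O \right)} = 5 - 2 = 3$)
$K{\left(A \right)} = - \frac{2}{3}$ ($K{\left(A \right)} = \frac{1}{6} \left(-4\right) = - \frac{2}{3}$)
$J{\left(h \right)} = \frac{3 + h}{- \frac{2}{3} + h}$
$o = 1$ ($o = 1^{2} = 1$)
$60 \frac{o}{21} J{\left(-10 \right)} = 60 \cdot 1 \cdot \frac{1}{21} \frac{3 \left(3 - 10\right)}{-2 + 3 \left(-10\right)} = 60 \cdot 1 \cdot \frac{1}{21} \cdot 3 \frac{1}{-2 - 30} \left(-7\right) = 60 \cdot \frac{1}{21} \cdot 3 \frac{1}{-32} \left(-7\right) = \frac{20 \cdot 3 \left(- \frac{1}{32}\right) \left(-7\right)}{7} = \frac{20}{7} \cdot \frac{21}{32} = \frac{15}{8}$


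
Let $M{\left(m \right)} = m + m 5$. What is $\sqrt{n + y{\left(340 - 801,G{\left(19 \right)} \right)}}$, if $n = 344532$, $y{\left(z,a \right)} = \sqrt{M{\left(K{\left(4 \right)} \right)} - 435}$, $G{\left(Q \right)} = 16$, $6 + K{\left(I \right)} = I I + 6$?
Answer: $\sqrt{344532 + i \sqrt{339}} \approx 586.97 + 0.016 i$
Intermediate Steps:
$K{\left(I \right)} = I^{2}$ ($K{\left(I \right)} = -6 + \left(I I + 6\right) = -6 + \left(I^{2} + 6\right) = -6 + \left(6 + I^{2}\right) = I^{2}$)
$M{\left(m \right)} = 6 m$ ($M{\left(m \right)} = m + 5 m = 6 m$)
$y{\left(z,a \right)} = i \sqrt{339}$ ($y{\left(z,a \right)} = \sqrt{6 \cdot 4^{2} - 435} = \sqrt{6 \cdot 16 - 435} = \sqrt{96 - 435} = \sqrt{-339} = i \sqrt{339}$)
$\sqrt{n + y{\left(340 - 801,G{\left(19 \right)} \right)}} = \sqrt{344532 + i \sqrt{339}}$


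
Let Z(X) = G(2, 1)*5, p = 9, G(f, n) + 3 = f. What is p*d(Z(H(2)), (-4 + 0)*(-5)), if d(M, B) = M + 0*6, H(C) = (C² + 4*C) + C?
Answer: -45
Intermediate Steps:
H(C) = C² + 5*C
G(f, n) = -3 + f
Z(X) = -5 (Z(X) = (-3 + 2)*5 = -1*5 = -5)
d(M, B) = M (d(M, B) = M + 0 = M)
p*d(Z(H(2)), (-4 + 0)*(-5)) = 9*(-5) = -45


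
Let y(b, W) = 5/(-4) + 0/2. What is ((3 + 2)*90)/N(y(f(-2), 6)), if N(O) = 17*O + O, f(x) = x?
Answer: -20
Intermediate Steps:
y(b, W) = -5/4 (y(b, W) = 5*(-¼) + 0*(½) = -5/4 + 0 = -5/4)
N(O) = 18*O
((3 + 2)*90)/N(y(f(-2), 6)) = ((3 + 2)*90)/((18*(-5/4))) = (5*90)/(-45/2) = 450*(-2/45) = -20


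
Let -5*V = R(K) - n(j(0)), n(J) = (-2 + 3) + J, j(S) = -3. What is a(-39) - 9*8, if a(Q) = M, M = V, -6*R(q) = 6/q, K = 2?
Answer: -723/10 ≈ -72.300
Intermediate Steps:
n(J) = 1 + J
R(q) = -1/q
V = -3/10 (V = -(-1/2 - (1 - 3))/5 = -(-1*1/2 - 1*(-2))/5 = -(-1/2 + 2)/5 = -1/5*3/2 = -3/10 ≈ -0.30000)
M = -3/10 ≈ -0.30000
a(Q) = -3/10
a(-39) - 9*8 = -3/10 - 9*8 = -3/10 - 72 = -723/10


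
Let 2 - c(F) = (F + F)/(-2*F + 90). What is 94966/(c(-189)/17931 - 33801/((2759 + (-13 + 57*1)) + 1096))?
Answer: -172623230365404/15757944379 ≈ -10955.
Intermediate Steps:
c(F) = 2 - 2*F/(90 - 2*F) (c(F) = 2 - (F + F)/(-2*F + 90) = 2 - 2*F/(90 - 2*F))
94966/(c(-189)/17931 - 33801/((2759 + (-13 + 57*1)) + 1096)) = 94966/((3*(-30 - 189)/(-45 - 189))/17931 - 33801/((2759 + (-13 + 57*1)) + 1096)) = 94966/((3*(-219)/(-234))*(1/17931) - 33801/((2759 + (-13 + 57)) + 1096)) = 94966/((3*(-1/234)*(-219))*(1/17931) - 33801/((2759 + 44) + 1096)) = 94966/((73/26)*(1/17931) - 33801/(2803 + 1096)) = 94966/(73/466206 - 33801/3899) = 94966/(-15757944379/1817737194) = 94966*(-1817737194/15757944379) = -172623230365404/15757944379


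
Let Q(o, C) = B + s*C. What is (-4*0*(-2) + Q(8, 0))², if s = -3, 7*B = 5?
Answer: 25/49 ≈ 0.51020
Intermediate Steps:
B = 5/7 (B = (⅐)*5 = 5/7 ≈ 0.71429)
Q(o, C) = 5/7 - 3*C
(-4*0*(-2) + Q(8, 0))² = (-4*0*(-2) + (5/7 - 3*0))² = (0*(-2) + (5/7 + 0))² = (0 + 5/7)² = (5/7)² = 25/49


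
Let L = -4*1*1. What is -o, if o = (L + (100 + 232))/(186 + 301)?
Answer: -328/487 ≈ -0.67351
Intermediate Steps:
L = -4 (L = -4*1 = -4)
o = 328/487 (o = (-4 + (100 + 232))/(186 + 301) = (-4 + 332)/487 = 328*(1/487) = 328/487 ≈ 0.67351)
-o = -1*328/487 = -328/487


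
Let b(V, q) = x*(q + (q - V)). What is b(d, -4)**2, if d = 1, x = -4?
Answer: 1296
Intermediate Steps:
b(V, q) = -8*q + 4*V (b(V, q) = -4*(q + (q - V)) = -4*(-V + 2*q) = -8*q + 4*V)
b(d, -4)**2 = (-8*(-4) + 4*1)**2 = (32 + 4)**2 = 36**2 = 1296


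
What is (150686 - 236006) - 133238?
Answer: -218558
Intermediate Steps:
(150686 - 236006) - 133238 = -85320 - 133238 = -218558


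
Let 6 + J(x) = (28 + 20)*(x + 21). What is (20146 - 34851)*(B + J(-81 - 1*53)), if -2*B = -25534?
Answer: -107890585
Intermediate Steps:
J(x) = 1002 + 48*x (J(x) = -6 + (28 + 20)*(x + 21) = -6 + 48*(21 + x) = -6 + (1008 + 48*x) = 1002 + 48*x)
B = 12767 (B = -½*(-25534) = 12767)
(20146 - 34851)*(B + J(-81 - 1*53)) = (20146 - 34851)*(12767 + (1002 + 48*(-81 - 1*53))) = -14705*(12767 + (1002 + 48*(-81 - 53))) = -14705*(12767 + (1002 + 48*(-134))) = -14705*(12767 + (1002 - 6432)) = -14705*(12767 - 5430) = -14705*7337 = -107890585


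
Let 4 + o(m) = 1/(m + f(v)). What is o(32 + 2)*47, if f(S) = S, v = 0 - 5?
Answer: -5405/29 ≈ -186.38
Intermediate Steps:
v = -5
o(m) = -4 + 1/(-5 + m) (o(m) = -4 + 1/(m - 5) = -4 + 1/(-5 + m))
o(32 + 2)*47 = ((21 - 4*(32 + 2))/(-5 + (32 + 2)))*47 = ((21 - 4*34)/(-5 + 34))*47 = ((21 - 136)/29)*47 = ((1/29)*(-115))*47 = -115/29*47 = -5405/29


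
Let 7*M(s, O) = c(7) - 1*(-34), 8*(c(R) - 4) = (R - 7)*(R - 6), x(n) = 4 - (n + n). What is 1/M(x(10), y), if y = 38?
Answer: 7/38 ≈ 0.18421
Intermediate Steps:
x(n) = 4 - 2*n
c(R) = 4 + (-7 + R)*(-6 + R)/8 (c(R) = 4 + ((R - 7)*(R - 6))/8 = 4 + ((-7 + R)*(-6 + R))/8 = 4 + (-7 + R)*(-6 + R)/8)
M(s, O) = 38/7 (M(s, O) = ((37/4 - 13/8*7 + (⅛)*7²) - 1*(-34))/7 = ((37/4 - 91/8 + (⅛)*49) + 34)/7 = ((37/4 - 91/8 + 49/8) + 34)/7 = (4 + 34)/7 = (⅐)*38 = 38/7)
1/M(x(10), y) = 1/(38/7) = 7/38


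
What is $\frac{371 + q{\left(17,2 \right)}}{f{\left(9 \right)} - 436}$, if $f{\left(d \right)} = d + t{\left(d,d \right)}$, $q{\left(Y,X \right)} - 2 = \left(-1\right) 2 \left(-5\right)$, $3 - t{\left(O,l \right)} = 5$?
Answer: $- \frac{383}{429} \approx -0.89277$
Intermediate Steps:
$t{\left(O,l \right)} = -2$ ($t{\left(O,l \right)} = 3 - 5 = -2$)
$q{\left(Y,X \right)} = 12$ ($q{\left(Y,X \right)} = 2 + \left(-1\right) 2 \left(-5\right) = 2 - -10 = 2 + 10 = 12$)
$f{\left(d \right)} = -2 + d$ ($f{\left(d \right)} = d - 2 = -2 + d$)
$\frac{371 + q{\left(17,2 \right)}}{f{\left(9 \right)} - 436} = \frac{371 + 12}{\left(-2 + 9\right) - 436} = \frac{383}{7 - 436} = \frac{383}{-429} = 383 \left(- \frac{1}{429}\right) = - \frac{383}{429}$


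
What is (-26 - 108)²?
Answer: 17956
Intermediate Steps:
(-26 - 108)² = (-134)² = 17956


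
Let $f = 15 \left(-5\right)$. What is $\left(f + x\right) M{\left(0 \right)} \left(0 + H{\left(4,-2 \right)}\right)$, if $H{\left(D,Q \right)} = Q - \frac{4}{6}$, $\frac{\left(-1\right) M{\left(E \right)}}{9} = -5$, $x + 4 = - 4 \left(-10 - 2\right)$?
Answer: $3720$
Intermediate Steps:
$x = 44$ ($x = -4 - 4 \left(-10 - 2\right) = -4 - -48 = -4 + 48 = 44$)
$M{\left(E \right)} = 45$ ($M{\left(E \right)} = \left(-9\right) \left(-5\right) = 45$)
$H{\left(D,Q \right)} = - \frac{2}{3} + Q$ ($H{\left(D,Q \right)} = Q - \frac{2}{3} = - \frac{2}{3} + Q$)
$f = -75$
$\left(f + x\right) M{\left(0 \right)} \left(0 + H{\left(4,-2 \right)}\right) = \left(-75 + 44\right) 45 \left(0 - \frac{8}{3}\right) = - 31 \cdot 45 \left(0 - \frac{8}{3}\right) = - 31 \cdot 45 \left(- \frac{8}{3}\right) = \left(-31\right) \left(-120\right) = 3720$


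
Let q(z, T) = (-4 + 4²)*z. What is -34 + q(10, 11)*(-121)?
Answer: -14554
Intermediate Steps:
q(z, T) = 12*z (q(z, T) = (-4 + 16)*z = 12*z)
-34 + q(10, 11)*(-121) = -34 + (12*10)*(-121) = -34 + 120*(-121) = -34 - 14520 = -14554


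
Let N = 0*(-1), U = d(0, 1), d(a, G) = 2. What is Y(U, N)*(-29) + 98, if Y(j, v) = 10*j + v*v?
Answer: -482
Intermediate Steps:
U = 2
N = 0
Y(j, v) = v**2 + 10*j (Y(j, v) = 10*j + v**2 = v**2 + 10*j)
Y(U, N)*(-29) + 98 = (0**2 + 10*2)*(-29) + 98 = (0 + 20)*(-29) + 98 = 20*(-29) + 98 = -580 + 98 = -482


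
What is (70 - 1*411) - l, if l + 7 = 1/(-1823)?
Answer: -608881/1823 ≈ -334.00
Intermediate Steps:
l = -12762/1823 (l = -7 + 1/(-1823) = -7 - 1/1823 = -12762/1823 ≈ -7.0005)
(70 - 1*411) - l = (70 - 1*411) - 1*(-12762/1823) = (70 - 411) + 12762/1823 = -341 + 12762/1823 = -608881/1823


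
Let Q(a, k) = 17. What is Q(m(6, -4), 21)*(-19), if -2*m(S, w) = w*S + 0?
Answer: -323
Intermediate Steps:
m(S, w) = -S*w/2 (m(S, w) = -(w*S + 0)/2 = -(S*w + 0)/2 = -S*w/2)
Q(m(6, -4), 21)*(-19) = 17*(-19) = -323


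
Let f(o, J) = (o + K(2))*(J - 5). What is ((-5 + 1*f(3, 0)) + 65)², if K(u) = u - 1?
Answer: 1600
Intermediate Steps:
K(u) = -1 + u
f(o, J) = (1 + o)*(-5 + J) (f(o, J) = (o + (-1 + 2))*(J - 5) = (o + 1)*(-5 + J) = (1 + o)*(-5 + J))
((-5 + 1*f(3, 0)) + 65)² = ((-5 + 1*(-5 + 0 - 5*3 + 0*3)) + 65)² = ((-5 + 1*(-5 + 0 - 15 + 0)) + 65)² = ((-5 + 1*(-20)) + 65)² = ((-5 - 20) + 65)² = (-25 + 65)² = 40² = 1600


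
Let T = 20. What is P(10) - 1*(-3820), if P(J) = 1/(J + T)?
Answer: 114601/30 ≈ 3820.0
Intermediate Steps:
P(J) = 1/(20 + J) (P(J) = 1/(J + 20) = 1/(20 + J))
P(10) - 1*(-3820) = 1/(20 + 10) - 1*(-3820) = 1/30 + 3820 = 114601/30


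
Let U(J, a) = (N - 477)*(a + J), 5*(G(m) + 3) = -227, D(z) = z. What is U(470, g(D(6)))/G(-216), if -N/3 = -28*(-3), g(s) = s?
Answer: 867510/121 ≈ 7169.5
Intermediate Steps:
G(m) = -242/5 (G(m) = -3 + (⅕)*(-227) = -3 - 227/5 = -242/5)
N = -252 (N = -(-84)*(-3) = -3*84 = -252)
U(J, a) = -729*J - 729*a (U(J, a) = (-252 - 477)*(a + J) = -729*(J + a) = -729*J - 729*a)
U(470, g(D(6)))/G(-216) = (-729*470 - 729*6)/(-242/5) = (-342630 - 4374)*(-5/242) = -347004*(-5/242) = 867510/121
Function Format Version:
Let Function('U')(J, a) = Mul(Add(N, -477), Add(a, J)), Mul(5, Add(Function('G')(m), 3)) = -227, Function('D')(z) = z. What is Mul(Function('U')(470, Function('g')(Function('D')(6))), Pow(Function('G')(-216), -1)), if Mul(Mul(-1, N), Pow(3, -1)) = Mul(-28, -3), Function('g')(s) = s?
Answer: Rational(867510, 121) ≈ 7169.5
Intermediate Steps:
Function('G')(m) = Rational(-242, 5) (Function('G')(m) = Add(-3, Mul(Rational(1, 5), -227)) = Add(-3, Rational(-227, 5)) = Rational(-242, 5))
N = -252 (N = Mul(-3, Mul(-28, -3)) = Mul(-3, 84) = -252)
Function('U')(J, a) = Add(Mul(-729, J), Mul(-729, a)) (Function('U')(J, a) = Mul(Add(-252, -477), Add(a, J)) = Mul(-729, Add(J, a)) = Add(Mul(-729, J), Mul(-729, a)))
Mul(Function('U')(470, Function('g')(Function('D')(6))), Pow(Function('G')(-216), -1)) = Mul(Add(Mul(-729, 470), Mul(-729, 6)), Pow(Rational(-242, 5), -1)) = Mul(Add(-342630, -4374), Rational(-5, 242)) = Mul(-347004, Rational(-5, 242)) = Rational(867510, 121)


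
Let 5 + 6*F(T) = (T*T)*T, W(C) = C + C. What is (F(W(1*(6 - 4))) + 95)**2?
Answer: 395641/36 ≈ 10990.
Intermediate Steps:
W(C) = 2*C
F(T) = -5/6 + T**3/6 (F(T) = -5/6 + ((T*T)*T)/6 = -5/6 + (T**2*T)/6 = -5/6 + T**3/6)
(F(W(1*(6 - 4))) + 95)**2 = ((-5/6 + (2*(1*(6 - 4)))**3/6) + 95)**2 = ((-5/6 + (2*(1*2))**3/6) + 95)**2 = ((-5/6 + (2*2)**3/6) + 95)**2 = ((-5/6 + (1/6)*4**3) + 95)**2 = ((-5/6 + (1/6)*64) + 95)**2 = ((-5/6 + 32/3) + 95)**2 = (59/6 + 95)**2 = (629/6)**2 = 395641/36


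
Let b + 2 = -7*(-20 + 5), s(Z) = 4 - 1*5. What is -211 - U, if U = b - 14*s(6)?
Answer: -328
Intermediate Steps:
s(Z) = -1 (s(Z) = 4 - 5 = -1)
b = 103 (b = -2 - 7*(-20 + 5) = -2 - 7*(-15) = -2 + 105 = 103)
U = 117 (U = 103 - 14*(-1) = 103 + 14 = 117)
-211 - U = -211 - 1*117 = -211 - 117 = -328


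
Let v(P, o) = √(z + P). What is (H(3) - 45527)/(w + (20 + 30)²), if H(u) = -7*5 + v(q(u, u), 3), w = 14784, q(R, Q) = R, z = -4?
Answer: -22781/8642 + I/17284 ≈ -2.6361 + 5.7857e-5*I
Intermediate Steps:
v(P, o) = √(-4 + P)
H(u) = -35 + √(-4 + u) (H(u) = -7*5 + √(-4 + u) = -35 + √(-4 + u))
(H(3) - 45527)/(w + (20 + 30)²) = ((-35 + √(-4 + 3)) - 45527)/(14784 + (20 + 30)²) = ((-35 + √(-1)) - 45527)/(14784 + 50²) = ((-35 + I) - 45527)/(14784 + 2500) = (-45562 + I)/17284 = (-45562 + I)*(1/17284) = -22781/8642 + I/17284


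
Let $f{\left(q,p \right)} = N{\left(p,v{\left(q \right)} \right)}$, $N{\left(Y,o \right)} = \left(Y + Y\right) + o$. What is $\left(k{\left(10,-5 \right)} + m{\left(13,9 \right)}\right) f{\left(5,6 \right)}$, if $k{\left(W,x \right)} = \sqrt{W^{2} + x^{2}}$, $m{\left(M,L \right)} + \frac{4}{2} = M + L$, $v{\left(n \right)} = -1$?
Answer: $220 + 55 \sqrt{5} \approx 342.98$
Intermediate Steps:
$m{\left(M,L \right)} = -2 + L + M$ ($m{\left(M,L \right)} = -2 + \left(M + L\right) = -2 + \left(L + M\right) = -2 + L + M$)
$N{\left(Y,o \right)} = o + 2 Y$ ($N{\left(Y,o \right)} = 2 Y + o = o + 2 Y$)
$f{\left(q,p \right)} = -1 + 2 p$
$\left(k{\left(10,-5 \right)} + m{\left(13,9 \right)}\right) f{\left(5,6 \right)} = \left(\sqrt{10^{2} + \left(-5\right)^{2}} + \left(-2 + 9 + 13\right)\right) \left(-1 + 2 \cdot 6\right) = \left(\sqrt{100 + 25} + 20\right) \left(-1 + 12\right) = \left(\sqrt{125} + 20\right) 11 = \left(5 \sqrt{5} + 20\right) 11 = \left(20 + 5 \sqrt{5}\right) 11 = 220 + 55 \sqrt{5}$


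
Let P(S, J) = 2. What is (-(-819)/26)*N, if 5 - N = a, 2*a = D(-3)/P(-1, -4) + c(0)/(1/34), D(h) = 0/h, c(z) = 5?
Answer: -2520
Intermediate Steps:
D(h) = 0
a = 85 (a = (0/2 + 5/(1/34))/2 = (0*(1/2) + 5/(1/34))/2 = (0 + 5*34)/2 = (0 + 170)/2 = (1/2)*170 = 85)
N = -80 (N = 5 - 1*85 = 5 - 85 = -80)
(-(-819)/26)*N = -(-819)/26*(-80) = -63*(-1/2)*(-80) = (63/2)*(-80) = -2520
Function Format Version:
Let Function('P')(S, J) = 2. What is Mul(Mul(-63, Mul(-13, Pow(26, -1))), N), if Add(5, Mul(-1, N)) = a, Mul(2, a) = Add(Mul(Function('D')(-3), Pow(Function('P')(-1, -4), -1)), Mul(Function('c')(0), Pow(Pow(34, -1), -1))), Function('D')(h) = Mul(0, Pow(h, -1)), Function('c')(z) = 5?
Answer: -2520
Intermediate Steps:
Function('D')(h) = 0
a = 85 (a = Mul(Rational(1, 2), Add(Mul(0, Pow(2, -1)), Mul(5, Pow(Pow(34, -1), -1)))) = Mul(Rational(1, 2), Add(Mul(0, Rational(1, 2)), Mul(5, Pow(Rational(1, 34), -1)))) = Mul(Rational(1, 2), Add(0, Mul(5, 34))) = Mul(Rational(1, 2), Add(0, 170)) = Mul(Rational(1, 2), 170) = 85)
N = -80 (N = Add(5, Mul(-1, 85)) = Add(5, -85) = -80)
Mul(Mul(-63, Mul(-13, Pow(26, -1))), N) = Mul(Mul(-63, Mul(-13, Pow(26, -1))), -80) = Mul(Mul(-63, Mul(-13, Rational(1, 26))), -80) = Mul(Mul(-63, Rational(-1, 2)), -80) = Mul(Rational(63, 2), -80) = -2520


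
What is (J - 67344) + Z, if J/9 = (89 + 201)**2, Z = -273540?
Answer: 416016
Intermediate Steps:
J = 756900 (J = 9*(89 + 201)**2 = 9*290**2 = 9*84100 = 756900)
(J - 67344) + Z = (756900 - 67344) - 273540 = 689556 - 273540 = 416016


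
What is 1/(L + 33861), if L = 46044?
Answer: 1/79905 ≈ 1.2515e-5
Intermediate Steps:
1/(L + 33861) = 1/(46044 + 33861) = 1/79905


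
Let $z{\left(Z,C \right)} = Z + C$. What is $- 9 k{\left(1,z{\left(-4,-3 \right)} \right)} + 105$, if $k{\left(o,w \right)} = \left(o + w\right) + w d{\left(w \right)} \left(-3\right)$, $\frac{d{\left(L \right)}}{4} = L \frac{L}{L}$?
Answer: $5451$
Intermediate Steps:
$d{\left(L \right)} = 4 L$ ($d{\left(L \right)} = 4 L \frac{L}{L} = 4 L 1 = 4 L$)
$z{\left(Z,C \right)} = C + Z$
$k{\left(o,w \right)} = o + w - 12 w^{2}$ ($k{\left(o,w \right)} = \left(o + w\right) + w 4 w \left(-3\right) = \left(o + w\right) + 4 w^{2} \left(-3\right) = \left(o + w\right) - 12 w^{2} = o + w - 12 w^{2}$)
$- 9 k{\left(1,z{\left(-4,-3 \right)} \right)} + 105 = - 9 \left(1 - 7 - 12 \left(-3 - 4\right)^{2}\right) + 105 = - 9 \left(1 - 7 - 12 \left(-7\right)^{2}\right) + 105 = - 9 \left(1 - 7 - 588\right) + 105 = \left(-9\right) \left(-594\right) + 105 = 5346 + 105 = 5451$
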